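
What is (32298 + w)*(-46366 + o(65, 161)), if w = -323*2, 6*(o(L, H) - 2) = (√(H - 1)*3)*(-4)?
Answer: -1467513328 - 253216*√10 ≈ -1.4683e+9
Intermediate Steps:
o(L, H) = 2 - 2*√(-1 + H) (o(L, H) = 2 + ((√(H - 1)*3)*(-4))/6 = 2 + ((√(-1 + H)*3)*(-4))/6 = 2 + ((3*√(-1 + H))*(-4))/6 = 2 + (-12*√(-1 + H))/6 = 2 - 2*√(-1 + H))
w = -646
(32298 + w)*(-46366 + o(65, 161)) = (32298 - 646)*(-46366 + (2 - 2*√(-1 + 161))) = 31652*(-46366 + (2 - 8*√10)) = 31652*(-46364 - 8*√10) = -1467513328 - 253216*√10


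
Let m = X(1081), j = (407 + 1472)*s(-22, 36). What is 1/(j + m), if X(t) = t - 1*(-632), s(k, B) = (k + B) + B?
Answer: 1/95663 ≈ 1.0453e-5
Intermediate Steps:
s(k, B) = k + 2*B (s(k, B) = (B + k) + B = k + 2*B)
X(t) = 632 + t (X(t) = t + 632 = 632 + t)
j = 93950 (j = (407 + 1472)*(-22 + 2*36) = 1879*(-22 + 72) = 1879*50 = 93950)
m = 1713 (m = 632 + 1081 = 1713)
1/(j + m) = 1/(93950 + 1713) = 1/95663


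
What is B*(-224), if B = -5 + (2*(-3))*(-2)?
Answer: -1568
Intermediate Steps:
B = 7 (B = -5 - 6*(-2) = -5 + 12 = 7)
B*(-224) = 7*(-224) = -1568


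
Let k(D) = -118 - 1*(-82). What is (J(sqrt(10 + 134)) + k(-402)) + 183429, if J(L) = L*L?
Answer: 183537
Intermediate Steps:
k(D) = -36 (k(D) = -118 + 82 = -36)
J(L) = L**2
(J(sqrt(10 + 134)) + k(-402)) + 183429 = ((sqrt(10 + 134))**2 - 36) + 183429 = ((sqrt(144))**2 - 36) + 183429 = (12**2 - 36) + 183429 = (144 - 36) + 183429 = 108 + 183429 = 183537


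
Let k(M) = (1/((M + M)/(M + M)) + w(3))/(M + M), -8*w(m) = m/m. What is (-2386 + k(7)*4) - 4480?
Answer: -27463/4 ≈ -6865.8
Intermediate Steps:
w(m) = -⅛ (w(m) = -m/(8*m) = -⅛*1 = -⅛)
k(M) = 7/(16*M) (k(M) = (1/((M + M)/(M + M)) - ⅛)/(M + M) = (1/((2*M)/((2*M))) - ⅛)/((2*M)) = (1/((2*M)*(1/(2*M))) - ⅛)*(1/(2*M)) = (1/1 - ⅛)*(1/(2*M)) = (1 - ⅛)*(1/(2*M)) = 7*(1/(2*M))/8 = 7/(16*M))
(-2386 + k(7)*4) - 4480 = (-2386 + ((7/16)/7)*4) - 4480 = (-2386 + ((7/16)*(⅐))*4) - 4480 = (-2386 + (1/16)*4) - 4480 = (-2386 + ¼) - 4480 = -9543/4 - 4480 = -27463/4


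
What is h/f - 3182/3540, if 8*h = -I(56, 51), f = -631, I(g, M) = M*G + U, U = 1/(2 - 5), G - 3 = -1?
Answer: -3925709/4467480 ≈ -0.87873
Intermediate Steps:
G = 2 (G = 3 - 1 = 2)
U = -1/3 (U = 1/(-3) = -1/3 ≈ -0.33333)
I(g, M) = -1/3 + 2*M (I(g, M) = M*2 - 1/3 = 2*M - 1/3 = -1/3 + 2*M)
h = -305/24 (h = (-(-1/3 + 2*51))/8 = (-(-1/3 + 102))/8 = (-1*305/3)/8 = (1/8)*(-305/3) = -305/24 ≈ -12.708)
h/f - 3182/3540 = -305/24/(-631) - 3182/3540 = -305/24*(-1/631) - 3182*1/3540 = 305/15144 - 1591/1770 = -3925709/4467480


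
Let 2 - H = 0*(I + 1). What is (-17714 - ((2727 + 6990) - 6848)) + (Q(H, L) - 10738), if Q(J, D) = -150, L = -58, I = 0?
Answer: -31471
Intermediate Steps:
H = 2 (H = 2 - 0*(0 + 1) = 2 - 0 = 2 - 1*0 = 2 + 0 = 2)
(-17714 - ((2727 + 6990) - 6848)) + (Q(H, L) - 10738) = (-17714 - ((2727 + 6990) - 6848)) + (-150 - 10738) = (-17714 - (9717 - 6848)) - 10888 = (-17714 - 1*2869) - 10888 = (-17714 - 2869) - 10888 = -20583 - 10888 = -31471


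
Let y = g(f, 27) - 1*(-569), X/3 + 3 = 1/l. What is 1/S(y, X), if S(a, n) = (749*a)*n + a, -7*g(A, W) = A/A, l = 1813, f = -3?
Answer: -1813/6949939898 ≈ -2.6087e-7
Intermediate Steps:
g(A, W) = -⅐ (g(A, W) = -A/(7*A) = -⅐*1 = -⅐)
X = -16314/1813 (X = -9 + 3/1813 = -16314/1813 ≈ -8.9984)
y = 3982/7 (y = -⅐ - 1*(-569) = -⅐ + 569 = 3982/7 ≈ 568.86)
S(a, n) = a + 749*a*n (S(a, n) = 749*a*n + a = a + 749*a*n)
1/S(y, X) = 1/(3982*(1 + 749*(-16314/1813))/7) = 1/(3982*(1 - 1745598/259)/7) = 1/((3982/7)*(-1745339/259)) = 1/(-6949939898/1813) = -1813/6949939898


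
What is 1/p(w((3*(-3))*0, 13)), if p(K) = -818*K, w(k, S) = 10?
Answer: -1/8180 ≈ -0.00012225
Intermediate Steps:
1/p(w((3*(-3))*0, 13)) = 1/(-818*10) = 1/(-8180) = -1/8180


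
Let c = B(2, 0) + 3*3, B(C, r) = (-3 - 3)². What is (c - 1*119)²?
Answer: 5476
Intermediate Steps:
B(C, r) = 36 (B(C, r) = (-6)² = 36)
c = 45 (c = 36 + 3*3 = 36 + 9 = 45)
(c - 1*119)² = (45 - 1*119)² = (45 - 119)² = (-74)² = 5476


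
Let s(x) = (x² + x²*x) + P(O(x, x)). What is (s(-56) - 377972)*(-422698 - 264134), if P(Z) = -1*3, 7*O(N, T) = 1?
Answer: 378070108560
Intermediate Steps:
O(N, T) = ⅐ (O(N, T) = (⅐)*1 = ⅐)
P(Z) = -3
s(x) = -3 + x² + x³ (s(x) = (x² + x²*x) - 3 = (x² + x³) - 3 = -3 + x² + x³)
(s(-56) - 377972)*(-422698 - 264134) = ((-3 + (-56)² + (-56)³) - 377972)*(-422698 - 264134) = ((-3 + 3136 - 175616) - 377972)*(-686832) = (-172483 - 377972)*(-686832) = -550455*(-686832) = 378070108560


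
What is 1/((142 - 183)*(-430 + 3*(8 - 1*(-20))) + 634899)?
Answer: 1/649085 ≈ 1.5406e-6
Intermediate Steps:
1/((142 - 183)*(-430 + 3*(8 - 1*(-20))) + 634899) = 1/(-41*(-430 + 3*(8 + 20)) + 634899) = 1/(-41*(-430 + 3*28) + 634899) = 1/(-41*(-430 + 84) + 634899) = 1/(-41*(-346) + 634899) = 1/(14186 + 634899) = 1/649085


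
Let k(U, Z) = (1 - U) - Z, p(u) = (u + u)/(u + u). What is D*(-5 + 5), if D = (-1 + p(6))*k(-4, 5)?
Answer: 0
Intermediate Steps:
p(u) = 1 (p(u) = (2*u)/((2*u)) = (2*u)*(1/(2*u)) = 1)
k(U, Z) = 1 - U - Z
D = 0 (D = (-1 + 1)*(1 - 1*(-4) - 1*5) = 0*(1 + 4 - 5) = 0*0 = 0)
D*(-5 + 5) = 0*(-5 + 5) = 0*0 = 0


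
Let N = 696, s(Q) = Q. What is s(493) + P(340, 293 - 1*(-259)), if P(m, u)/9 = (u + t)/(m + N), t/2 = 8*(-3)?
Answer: 18403/37 ≈ 497.38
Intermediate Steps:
t = -48 (t = 2*(8*(-3)) = 2*(-24) = -48)
P(m, u) = 9*(-48 + u)/(696 + m) (P(m, u) = 9*((u - 48)/(m + 696)) = 9*((-48 + u)/(696 + m)) = 9*(-48 + u)/(696 + m))
s(493) + P(340, 293 - 1*(-259)) = 493 + 9*(-48 + (293 - 1*(-259)))/(696 + 340) = 493 + 9*(-48 + (293 + 259))/1036 = 493 + 9*(1/1036)*(-48 + 552) = 493 + 9*(1/1036)*504 = 493 + 162/37 = 18403/37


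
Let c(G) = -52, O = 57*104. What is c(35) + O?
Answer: 5876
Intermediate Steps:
O = 5928
c(35) + O = -52 + 5928 = 5876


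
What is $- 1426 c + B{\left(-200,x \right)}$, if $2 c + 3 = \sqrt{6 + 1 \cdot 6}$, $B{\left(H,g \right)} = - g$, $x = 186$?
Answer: $1953 - 1426 \sqrt{3} \approx -516.9$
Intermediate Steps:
$c = - \frac{3}{2} + \sqrt{3}$ ($c = - \frac{3}{2} + \frac{\sqrt{6 + 1 \cdot 6}}{2} = - \frac{3}{2} + \frac{\sqrt{6 + 6}}{2} = - \frac{3}{2} + \frac{\sqrt{12}}{2} = - \frac{3}{2} + \frac{2 \sqrt{3}}{2} = - \frac{3}{2} + \sqrt{3} \approx 0.23205$)
$- 1426 c + B{\left(-200,x \right)} = - 1426 \left(- \frac{3}{2} + \sqrt{3}\right) - 186 = \left(2139 - 1426 \sqrt{3}\right) - 186 = 1953 - 1426 \sqrt{3}$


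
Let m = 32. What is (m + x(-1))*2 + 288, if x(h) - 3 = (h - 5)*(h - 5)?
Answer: 430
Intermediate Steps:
x(h) = 3 + (-5 + h)**2 (x(h) = 3 + (h - 5)*(h - 5) = 3 + (-5 + h)*(-5 + h) = 3 + (-5 + h)**2)
(m + x(-1))*2 + 288 = (32 + (3 + (-5 - 1)**2))*2 + 288 = (32 + (3 + (-6)**2))*2 + 288 = (32 + (3 + 36))*2 + 288 = (32 + 39)*2 + 288 = 71*2 + 288 = 142 + 288 = 430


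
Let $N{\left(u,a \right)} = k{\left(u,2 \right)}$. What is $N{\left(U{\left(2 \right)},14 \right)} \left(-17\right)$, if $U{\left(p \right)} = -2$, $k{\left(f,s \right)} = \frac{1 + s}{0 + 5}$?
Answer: $- \frac{51}{5} \approx -10.2$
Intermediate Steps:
$k{\left(f,s \right)} = \frac{1}{5} + \frac{s}{5}$ ($k{\left(f,s \right)} = \frac{1 + s}{5} = \left(1 + s\right) \frac{1}{5} = \frac{1}{5} + \frac{s}{5}$)
$N{\left(u,a \right)} = \frac{3}{5}$ ($N{\left(u,a \right)} = \frac{1}{5} + \frac{1}{5} \cdot 2 = \frac{1}{5} + \frac{2}{5} = \frac{3}{5}$)
$N{\left(U{\left(2 \right)},14 \right)} \left(-17\right) = \frac{3}{5} \left(-17\right) = - \frac{51}{5}$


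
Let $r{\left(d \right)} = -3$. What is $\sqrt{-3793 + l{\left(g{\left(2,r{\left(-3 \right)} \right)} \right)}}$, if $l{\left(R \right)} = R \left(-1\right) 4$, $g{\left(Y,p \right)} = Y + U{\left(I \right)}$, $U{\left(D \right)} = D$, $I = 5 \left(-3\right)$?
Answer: $i \sqrt{3741} \approx 61.164 i$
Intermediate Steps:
$I = -15$
$g{\left(Y,p \right)} = -15 + Y$ ($g{\left(Y,p \right)} = Y - 15 = -15 + Y$)
$l{\left(R \right)} = - 4 R$ ($l{\left(R \right)} = - R 4 = - 4 R$)
$\sqrt{-3793 + l{\left(g{\left(2,r{\left(-3 \right)} \right)} \right)}} = \sqrt{-3793 - 4 \left(-15 + 2\right)} = \sqrt{-3793 - -52} = \sqrt{-3793 + 52} = \sqrt{-3741} = i \sqrt{3741}$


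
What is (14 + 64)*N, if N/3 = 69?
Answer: 16146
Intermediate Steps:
N = 207 (N = 3*69 = 207)
(14 + 64)*N = (14 + 64)*207 = 78*207 = 16146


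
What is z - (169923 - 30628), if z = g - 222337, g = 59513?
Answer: -302119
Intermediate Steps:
z = -162824 (z = 59513 - 222337 = -162824)
z - (169923 - 30628) = -162824 - (169923 - 30628) = -162824 - 1*139295 = -162824 - 139295 = -302119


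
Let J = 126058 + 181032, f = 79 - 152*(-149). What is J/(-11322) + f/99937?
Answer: -411247814/15290361 ≈ -26.896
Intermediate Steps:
f = 22727 (f = 79 + 22648 = 22727)
J = 307090
J/(-11322) + f/99937 = 307090/(-11322) + 22727/99937 = 307090*(-1/11322) + 22727*(1/99937) = -153545/5661 + 22727/99937 = -411247814/15290361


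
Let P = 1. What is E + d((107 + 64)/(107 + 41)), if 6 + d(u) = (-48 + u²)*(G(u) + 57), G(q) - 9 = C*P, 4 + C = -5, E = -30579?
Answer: -728196447/21904 ≈ -33245.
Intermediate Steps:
C = -9 (C = -4 - 5 = -9)
G(q) = 0 (G(q) = 9 - 9*1 = 9 - 9 = 0)
d(u) = -2742 + 57*u² (d(u) = -6 + (-48 + u²)*(0 + 57) = -6 + (-48 + u²)*57 = -6 + (-2736 + 57*u²) = -2742 + 57*u²)
E + d((107 + 64)/(107 + 41)) = -30579 + (-2742 + 57*((107 + 64)/(107 + 41))²) = -30579 + (-2742 + 57*(171/148)²) = -30579 + (-2742 + 57*(29241/21904)) = -30579 + (-2742 + 1666737/21904) = -30579 - 58394031/21904 = -728196447/21904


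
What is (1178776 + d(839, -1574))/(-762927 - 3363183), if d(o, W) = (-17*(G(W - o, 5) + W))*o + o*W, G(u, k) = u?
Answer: -18908257/1375370 ≈ -13.748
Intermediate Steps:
d(o, W) = W*o + o*(-34*W + 17*o) (d(o, W) = (-17*((W - o) + W))*o + o*W = (-17*(-o + 2*W))*o + W*o = (-34*W + 17*o)*o + W*o = o*(-34*W + 17*o) + W*o = W*o + o*(-34*W + 17*o))
(1178776 + d(839, -1574))/(-762927 - 3363183) = (1178776 + 839*(-33*(-1574) + 17*839))/(-762927 - 3363183) = (1178776 + 839*(51942 + 14263))/(-4126110) = (1178776 + 839*66205)*(-1/4126110) = (1178776 + 55545995)*(-1/4126110) = 56724771*(-1/4126110) = -18908257/1375370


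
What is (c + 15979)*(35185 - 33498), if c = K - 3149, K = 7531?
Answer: 34349007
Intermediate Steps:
c = 4382 (c = 7531 - 3149 = 4382)
(c + 15979)*(35185 - 33498) = (4382 + 15979)*(35185 - 33498) = 20361*1687 = 34349007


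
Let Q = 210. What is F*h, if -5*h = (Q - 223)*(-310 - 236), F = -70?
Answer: 99372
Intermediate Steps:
h = -7098/5 (h = -(210 - 223)*(-310 - 236)/5 = -(-13)*(-546)/5 = -1/5*7098 = -7098/5 ≈ -1419.6)
F*h = -70*(-7098/5) = 99372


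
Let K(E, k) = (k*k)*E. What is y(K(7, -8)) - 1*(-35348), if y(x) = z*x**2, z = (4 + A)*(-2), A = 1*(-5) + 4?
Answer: -1168876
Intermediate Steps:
K(E, k) = E*k**2 (K(E, k) = k**2*E = E*k**2)
A = -1 (A = -5 + 4 = -1)
z = -6 (z = (4 - 1)*(-2) = 3*(-2) = -6)
y(x) = -6*x**2
y(K(7, -8)) - 1*(-35348) = -6*(7*(-8)**2)**2 - 1*(-35348) = -6*(7*64)**2 + 35348 = -6*448**2 + 35348 = -6*200704 + 35348 = -1204224 + 35348 = -1168876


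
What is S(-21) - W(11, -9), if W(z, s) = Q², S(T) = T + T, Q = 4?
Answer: -58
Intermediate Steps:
S(T) = 2*T
W(z, s) = 16 (W(z, s) = 4² = 16)
S(-21) - W(11, -9) = 2*(-21) - 1*16 = -42 - 16 = -58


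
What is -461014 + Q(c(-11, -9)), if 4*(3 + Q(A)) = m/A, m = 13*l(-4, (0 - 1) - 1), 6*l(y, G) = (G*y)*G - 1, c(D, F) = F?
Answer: -99579451/216 ≈ -4.6102e+5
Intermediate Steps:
l(y, G) = -⅙ + y*G²/6 (l(y, G) = ((G*y)*G - 1)/6 = (y*G² - 1)/6 = (-1 + y*G²)/6 = -⅙ + y*G²/6)
m = -221/6 (m = 13*(-⅙ + (⅙)*(-4)*((0 - 1) - 1)²) = 13*(-⅙ + (⅙)*(-4)*(-1 - 1)²) = 13*(-⅙ + (⅙)*(-4)*(-2)²) = 13*(-⅙ + (⅙)*(-4)*4) = 13*(-⅙ - 8/3) = 13*(-17/6) = -221/6 ≈ -36.833)
Q(A) = -3 - 221/(24*A) (Q(A) = -3 + (-221/(6*A))/4 = -3 - 221/(24*A))
-461014 + Q(c(-11, -9)) = -461014 + (-3 - 221/24/(-9)) = -461014 + (-3 - 221/24*(-⅑)) = -461014 + (-3 + 221/216) = -461014 - 427/216 = -99579451/216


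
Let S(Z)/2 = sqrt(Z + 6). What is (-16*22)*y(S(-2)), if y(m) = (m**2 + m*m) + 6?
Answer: -13376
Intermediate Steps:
S(Z) = 2*sqrt(6 + Z) (S(Z) = 2*sqrt(Z + 6) = 2*sqrt(6 + Z))
y(m) = 6 + 2*m**2 (y(m) = (m**2 + m**2) + 6 = 2*m**2 + 6 = 6 + 2*m**2)
(-16*22)*y(S(-2)) = (-16*22)*(6 + 2*(2*sqrt(6 - 2))**2) = -352*(6 + 2*(2*sqrt(4))**2) = -352*(6 + 2*(2*2)**2) = -352*(6 + 2*4**2) = -352*(6 + 2*16) = -352*(6 + 32) = -352*38 = -13376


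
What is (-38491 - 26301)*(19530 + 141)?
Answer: -1274523432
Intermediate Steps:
(-38491 - 26301)*(19530 + 141) = -64792*19671 = -1274523432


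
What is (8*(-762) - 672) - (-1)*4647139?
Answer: 4640371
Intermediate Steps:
(8*(-762) - 672) - (-1)*4647139 = (-6096 - 672) - 1*(-4647139) = -6768 + 4647139 = 4640371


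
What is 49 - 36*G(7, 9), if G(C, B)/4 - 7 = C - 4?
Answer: -1391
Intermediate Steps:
G(C, B) = 12 + 4*C (G(C, B) = 28 + 4*(C - 4) = 28 + 4*(-4 + C) = 28 + (-16 + 4*C) = 12 + 4*C)
49 - 36*G(7, 9) = 49 - 36*(12 + 4*7) = 49 - 36*(12 + 28) = 49 - 36*40 = 49 - 1440 = -1391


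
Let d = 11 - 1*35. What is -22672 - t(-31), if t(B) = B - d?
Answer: -22665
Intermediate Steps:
d = -24 (d = 11 - 35 = -24)
t(B) = 24 + B (t(B) = B - 1*(-24) = B + 24 = 24 + B)
-22672 - t(-31) = -22672 - (24 - 31) = -22672 - 1*(-7) = -22672 + 7 = -22665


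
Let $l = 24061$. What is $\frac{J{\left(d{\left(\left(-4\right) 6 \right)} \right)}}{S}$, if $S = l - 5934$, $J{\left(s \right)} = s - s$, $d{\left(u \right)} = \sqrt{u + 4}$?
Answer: $0$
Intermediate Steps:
$d{\left(u \right)} = \sqrt{4 + u}$
$J{\left(s \right)} = 0$
$S = 18127$ ($S = 24061 - 5934 = 18127$)
$\frac{J{\left(d{\left(\left(-4\right) 6 \right)} \right)}}{S} = \frac{0}{18127} = 0 \cdot \frac{1}{18127} = 0$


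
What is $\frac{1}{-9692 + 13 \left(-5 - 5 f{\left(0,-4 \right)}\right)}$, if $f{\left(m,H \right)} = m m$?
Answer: $- \frac{1}{9757} \approx -0.00010249$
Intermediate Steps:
$f{\left(m,H \right)} = m^{2}$
$\frac{1}{-9692 + 13 \left(-5 - 5 f{\left(0,-4 \right)}\right)} = \frac{1}{-9692 + 13 \left(-5 - 5 \cdot 0^{2}\right)} = \frac{1}{-9692 + 13 \left(-5 - 0\right)} = \frac{1}{-9692 + 13 \left(-5 + 0\right)} = \frac{1}{-9692 + 13 \left(-5\right)} = \frac{1}{-9692 - 65} = \frac{1}{-9757} = - \frac{1}{9757}$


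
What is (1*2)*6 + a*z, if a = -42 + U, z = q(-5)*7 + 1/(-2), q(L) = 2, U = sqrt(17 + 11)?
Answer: -555 + 27*sqrt(7) ≈ -483.56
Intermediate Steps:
U = 2*sqrt(7) (U = sqrt(28) = 2*sqrt(7) ≈ 5.2915)
z = 27/2 (z = 2*7 + 1/(-2) = 14 - 1/2 = 27/2 ≈ 13.500)
a = -42 + 2*sqrt(7) ≈ -36.708
(1*2)*6 + a*z = (1*2)*6 + (-42 + 2*sqrt(7))*(27/2) = 2*6 + (-567 + 27*sqrt(7)) = 12 + (-567 + 27*sqrt(7)) = -555 + 27*sqrt(7)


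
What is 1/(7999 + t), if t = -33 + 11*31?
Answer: 1/8307 ≈ 0.00012038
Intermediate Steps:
t = 308 (t = -33 + 341 = 308)
1/(7999 + t) = 1/(7999 + 308) = 1/8307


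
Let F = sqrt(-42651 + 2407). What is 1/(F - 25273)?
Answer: -25273/638764773 - 2*I*sqrt(10061)/638764773 ≈ -3.9565e-5 - 3.1406e-7*I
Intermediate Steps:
F = 2*I*sqrt(10061) (F = sqrt(-40244) = 2*I*sqrt(10061) ≈ 200.61*I)
1/(F - 25273) = 1/(2*I*sqrt(10061) - 25273) = 1/(-25273 + 2*I*sqrt(10061))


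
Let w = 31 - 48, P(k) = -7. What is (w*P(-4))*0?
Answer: 0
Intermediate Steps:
w = -17
(w*P(-4))*0 = -17*(-7)*0 = 119*0 = 0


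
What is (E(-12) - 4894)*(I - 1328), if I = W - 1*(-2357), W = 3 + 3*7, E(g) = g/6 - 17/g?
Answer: -20615985/4 ≈ -5.1540e+6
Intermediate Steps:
E(g) = -17/g + g/6 (E(g) = g*(1/6) - 17/g = g/6 - 17/g = -17/g + g/6)
W = 24 (W = 3 + 21 = 24)
I = 2381 (I = 24 - 1*(-2357) = 24 + 2357 = 2381)
(E(-12) - 4894)*(I - 1328) = ((-17/(-12) + (1/6)*(-12)) - 4894)*(2381 - 1328) = ((-17*(-1/12) - 2) - 4894)*1053 = ((17/12 - 2) - 4894)*1053 = (-7/12 - 4894)*1053 = -58735/12*1053 = -20615985/4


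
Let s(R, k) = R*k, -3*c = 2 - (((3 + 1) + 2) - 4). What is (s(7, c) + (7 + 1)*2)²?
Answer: 256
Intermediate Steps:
c = 0 (c = -(2 - (((3 + 1) + 2) - 4))/3 = -(2 - ((4 + 2) - 4))/3 = -(2 - (6 - 4))/3 = -(2 - 1*2)/3 = -(2 - 2)/3 = -⅓*0 = 0)
(s(7, c) + (7 + 1)*2)² = (7*0 + (7 + 1)*2)² = (0 + 8*2)² = (0 + 16)² = 16² = 256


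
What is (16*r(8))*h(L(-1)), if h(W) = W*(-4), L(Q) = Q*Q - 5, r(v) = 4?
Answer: 1024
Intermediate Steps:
L(Q) = -5 + Q² (L(Q) = Q² - 5 = -5 + Q²)
h(W) = -4*W
(16*r(8))*h(L(-1)) = (16*4)*(-4*(-5 + (-1)²)) = 64*(-4*(-5 + 1)) = 64*(-4*(-4)) = 64*16 = 1024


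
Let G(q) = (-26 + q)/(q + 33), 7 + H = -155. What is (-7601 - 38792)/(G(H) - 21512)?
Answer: 5984697/2774860 ≈ 2.1568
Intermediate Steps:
H = -162 (H = -7 - 155 = -162)
G(q) = (-26 + q)/(33 + q)
(-7601 - 38792)/(G(H) - 21512) = (-7601 - 38792)/((-26 - 162)/(33 - 162) - 21512) = -46393/(-188/(-129) - 21512) = -46393/(-1/129*(-188) - 21512) = -46393/(188/129 - 21512) = -46393/(-2774860/129) = -46393*(-129/2774860) = 5984697/2774860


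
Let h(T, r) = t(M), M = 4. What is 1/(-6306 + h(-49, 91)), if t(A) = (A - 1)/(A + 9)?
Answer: -13/81975 ≈ -0.00015858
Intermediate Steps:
t(A) = (-1 + A)/(9 + A)
h(T, r) = 3/13 (h(T, r) = (-1 + 4)/(9 + 4) = 3/13)
1/(-6306 + h(-49, 91)) = 1/(-6306 + 3/13) = 1/(-81975/13) = -13/81975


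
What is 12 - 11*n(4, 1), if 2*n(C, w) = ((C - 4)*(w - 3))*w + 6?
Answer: -21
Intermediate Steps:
n(C, w) = 3 + w*(-4 + C)*(-3 + w)/2 (n(C, w) = (((C - 4)*(w - 3))*w + 6)/2 = (((-4 + C)*(-3 + w))*w + 6)/2 = (w*(-4 + C)*(-3 + w) + 6)/2 = (6 + w*(-4 + C)*(-3 + w))/2 = 3 + w*(-4 + C)*(-3 + w)/2)
12 - 11*n(4, 1) = 12 - 11*(3 - 2*1² + 6*1 + (½)*4*1² - 3/2*4*1) = 12 - 11*(3 - 2*1 + 6 + (½)*4*1 - 6) = 12 - 11*(3 - 2 + 6 + 2 - 6) = 12 - 11*3 = 12 - 33 = -21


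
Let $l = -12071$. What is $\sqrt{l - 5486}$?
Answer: $i \sqrt{17557} \approx 132.5 i$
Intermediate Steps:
$\sqrt{l - 5486} = \sqrt{-12071 - 5486} = \sqrt{-17557} = i \sqrt{17557}$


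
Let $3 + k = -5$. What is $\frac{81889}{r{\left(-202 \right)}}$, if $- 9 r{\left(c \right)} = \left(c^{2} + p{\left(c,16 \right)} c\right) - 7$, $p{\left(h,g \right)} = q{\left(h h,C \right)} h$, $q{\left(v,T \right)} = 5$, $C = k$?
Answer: $- \frac{43353}{14401} \approx -3.0104$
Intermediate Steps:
$k = -8$ ($k = -3 - 5 = -8$)
$C = -8$
$p{\left(h,g \right)} = 5 h$
$r{\left(c \right)} = \frac{7}{9} - \frac{2 c^{2}}{3}$ ($r{\left(c \right)} = - \frac{\left(c^{2} + 5 c c\right) - 7}{9} = - \frac{\left(c^{2} + 5 c^{2}\right) - 7}{9} = - \frac{6 c^{2} - 7}{9} = - \frac{-7 + 6 c^{2}}{9} = \frac{7}{9} - \frac{2 c^{2}}{3}$)
$\frac{81889}{r{\left(-202 \right)}} = \frac{81889}{\frac{7}{9} - \frac{2 \left(-202\right)^{2}}{3}} = \frac{81889}{\frac{7}{9} - \frac{81608}{3}} = \frac{81889}{- \frac{244817}{9}} = 81889 \left(- \frac{9}{244817}\right) = - \frac{43353}{14401}$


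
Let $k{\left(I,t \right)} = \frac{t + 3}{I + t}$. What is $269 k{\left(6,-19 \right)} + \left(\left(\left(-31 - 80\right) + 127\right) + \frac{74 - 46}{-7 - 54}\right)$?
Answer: $\frac{274868}{793} \approx 346.62$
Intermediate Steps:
$k{\left(I,t \right)} = \frac{3 + t}{I + t}$
$269 k{\left(6,-19 \right)} + \left(\left(\left(-31 - 80\right) + 127\right) + \frac{74 - 46}{-7 - 54}\right) = 269 \frac{3 - 19}{6 - 19} + \left(\left(\left(-31 - 80\right) + 127\right) + \frac{74 - 46}{-7 - 54}\right) = 269 \frac{1}{-13} \left(-16\right) + \left(\left(\left(-31 - 80\right) + 127\right) + \frac{28}{-61}\right) = 269 \left(\left(- \frac{1}{13}\right) \left(-16\right)\right) + \left(\left(-111 + 127\right) + 28 \left(- \frac{1}{61}\right)\right) = 269 \cdot \frac{16}{13} + \left(16 - \frac{28}{61}\right) = \frac{4304}{13} + \frac{948}{61} = \frac{274868}{793}$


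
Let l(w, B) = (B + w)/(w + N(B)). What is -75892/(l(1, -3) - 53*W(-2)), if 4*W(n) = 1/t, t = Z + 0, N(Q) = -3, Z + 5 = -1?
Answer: -1821408/77 ≈ -23655.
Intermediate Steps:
Z = -6 (Z = -5 - 1 = -6)
l(w, B) = (B + w)/(-3 + w) (l(w, B) = (B + w)/(w - 3) = (B + w)/(-3 + w))
t = -6 (t = -6 + 0 = -6)
W(n) = -1/24 (W(n) = (¼)/(-6) = (¼)*(-⅙) = -1/24)
-75892/(l(1, -3) - 53*W(-2)) = -75892/((-3 + 1)/(-3 + 1) - 53*(-1/24)) = -75892/(-2/(-2) + 53/24) = -75892/(-½*(-2) + 53/24) = -75892/(1 + 53/24) = -75892/77/24 = -75892*24/77 = -1821408/77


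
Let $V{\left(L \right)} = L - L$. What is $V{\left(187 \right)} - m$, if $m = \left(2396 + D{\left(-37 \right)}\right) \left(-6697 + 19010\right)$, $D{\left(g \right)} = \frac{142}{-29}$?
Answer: $- \frac{853808046}{29} \approx -2.9442 \cdot 10^{7}$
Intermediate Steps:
$D{\left(g \right)} = - \frac{142}{29}$ ($D{\left(g \right)} = 142 \left(- \frac{1}{29}\right) = - \frac{142}{29}$)
$V{\left(L \right)} = 0$
$m = \frac{853808046}{29}$ ($m = \left(2396 - \frac{142}{29}\right) \left(-6697 + 19010\right) = \frac{69342}{29} \cdot 12313 = \frac{853808046}{29} \approx 2.9442 \cdot 10^{7}$)
$V{\left(187 \right)} - m = 0 - \frac{853808046}{29} = - \frac{853808046}{29}$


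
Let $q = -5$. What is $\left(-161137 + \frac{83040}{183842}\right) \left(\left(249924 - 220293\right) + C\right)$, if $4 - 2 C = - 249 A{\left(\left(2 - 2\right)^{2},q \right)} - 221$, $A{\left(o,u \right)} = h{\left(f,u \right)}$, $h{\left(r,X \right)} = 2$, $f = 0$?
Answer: $- \frac{888487781930145}{183842} \approx -4.8329 \cdot 10^{9}$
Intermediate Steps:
$A{\left(o,u \right)} = 2$
$C = \frac{723}{2}$ ($C = 2 - \frac{\left(-249\right) 2 - 221}{2} = 2 - \frac{-498 - 221}{2} = 2 - - \frac{719}{2} = 2 + \frac{719}{2} = \frac{723}{2} \approx 361.5$)
$\left(-161137 + \frac{83040}{183842}\right) \left(\left(249924 - 220293\right) + C\right) = \left(-161137 + \frac{83040}{183842}\right) \left(\left(249924 - 220293\right) + \frac{723}{2}\right) = \left(-161137 + 83040 \cdot \frac{1}{183842}\right) \left(29631 + \frac{723}{2}\right) = \left(-161137 + \frac{41520}{91921}\right) \frac{59985}{2} = \left(- \frac{14811832657}{91921}\right) \frac{59985}{2} = - \frac{888487781930145}{183842}$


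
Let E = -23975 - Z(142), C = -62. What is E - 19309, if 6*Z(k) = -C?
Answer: -129883/3 ≈ -43294.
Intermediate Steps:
Z(k) = 31/3 (Z(k) = (-1*(-62))/6 = (1/6)*62 = 31/3)
E = -71956/3 (E = -23975 - 1*31/3 = -23975 - 31/3 = -71956/3 ≈ -23985.)
E - 19309 = -71956/3 - 19309 = -129883/3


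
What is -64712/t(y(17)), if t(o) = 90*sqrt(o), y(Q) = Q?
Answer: -32356*sqrt(17)/765 ≈ -174.39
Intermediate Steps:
-64712/t(y(17)) = -64712*sqrt(17)/1530 = -32356*sqrt(17)/765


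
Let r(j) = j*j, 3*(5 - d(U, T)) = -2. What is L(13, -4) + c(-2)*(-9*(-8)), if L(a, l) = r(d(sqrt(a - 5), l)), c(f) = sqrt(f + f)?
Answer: 289/9 + 144*I ≈ 32.111 + 144.0*I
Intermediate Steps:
c(f) = sqrt(2)*sqrt(f) (c(f) = sqrt(2*f) = sqrt(2)*sqrt(f))
d(U, T) = 17/3 (d(U, T) = 5 - 1/3*(-2) = 5 + 2/3 = 17/3)
r(j) = j**2
L(a, l) = 289/9 (L(a, l) = (17/3)**2 = 289/9)
L(13, -4) + c(-2)*(-9*(-8)) = 289/9 + (sqrt(2)*sqrt(-2))*(-9*(-8)) = 289/9 + (sqrt(2)*(I*sqrt(2)))*72 = 289/9 + (2*I)*72 = 289/9 + 144*I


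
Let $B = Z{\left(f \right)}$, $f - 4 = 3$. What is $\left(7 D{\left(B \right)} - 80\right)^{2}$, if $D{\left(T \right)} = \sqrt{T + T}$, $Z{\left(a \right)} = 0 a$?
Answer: $6400$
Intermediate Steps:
$f = 7$ ($f = 4 + 3 = 7$)
$Z{\left(a \right)} = 0$
$B = 0$
$D{\left(T \right)} = \sqrt{2} \sqrt{T}$ ($D{\left(T \right)} = \sqrt{2 T} = \sqrt{2} \sqrt{T}$)
$\left(7 D{\left(B \right)} - 80\right)^{2} = \left(7 \sqrt{2} \sqrt{0} - 80\right)^{2} = \left(7 \sqrt{2} \cdot 0 - 80\right)^{2} = \left(7 \cdot 0 - 80\right)^{2} = \left(0 - 80\right)^{2} = \left(-80\right)^{2} = 6400$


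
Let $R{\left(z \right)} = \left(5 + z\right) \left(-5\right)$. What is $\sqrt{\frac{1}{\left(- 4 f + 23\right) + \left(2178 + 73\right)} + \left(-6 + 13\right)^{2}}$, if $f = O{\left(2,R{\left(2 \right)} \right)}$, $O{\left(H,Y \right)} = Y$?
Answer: $\frac{3 \sqrt{31727202}}{2414} \approx 7.0$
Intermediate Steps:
$R{\left(z \right)} = -25 - 5 z$
$f = -35$ ($f = -25 - 10 = -35$)
$\sqrt{\frac{1}{\left(- 4 f + 23\right) + \left(2178 + 73\right)} + \left(-6 + 13\right)^{2}} = \sqrt{\frac{1}{\left(\left(-4\right) \left(-35\right) + 23\right) + \left(2178 + 73\right)} + \left(-6 + 13\right)^{2}} = \sqrt{\frac{1}{\left(140 + 23\right) + 2251} + 7^{2}} = \sqrt{\frac{1}{163 + 2251} + 49} = \sqrt{\frac{1}{2414} + 49} = \sqrt{\frac{118287}{2414}} = \frac{3 \sqrt{31727202}}{2414}$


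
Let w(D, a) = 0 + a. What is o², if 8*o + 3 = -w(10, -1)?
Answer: 1/16 ≈ 0.062500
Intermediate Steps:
w(D, a) = a
o = -¼ (o = -3/8 + (-1*(-1))/8 = -3/8 + (⅛)*1 = -3/8 + ⅛ = -¼ ≈ -0.25000)
o² = (-¼)² = 1/16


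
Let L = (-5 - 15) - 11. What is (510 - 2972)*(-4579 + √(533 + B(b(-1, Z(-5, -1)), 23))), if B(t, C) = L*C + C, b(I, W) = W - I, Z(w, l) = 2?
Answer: 11273498 - 2462*I*√157 ≈ 1.1274e+7 - 30849.0*I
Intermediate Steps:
L = -31 (L = -20 - 11 = -31)
B(t, C) = -30*C (B(t, C) = -31*C + C = -30*C)
(510 - 2972)*(-4579 + √(533 + B(b(-1, Z(-5, -1)), 23))) = (510 - 2972)*(-4579 + √(533 - 30*23)) = -2462*(-4579 + √(533 - 690)) = -2462*(-4579 + √(-157)) = -2462*(-4579 + I*√157) = 11273498 - 2462*I*√157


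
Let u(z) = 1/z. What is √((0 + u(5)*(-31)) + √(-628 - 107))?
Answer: √(-155 + 175*I*√15)/5 ≈ 3.2872 + 4.1238*I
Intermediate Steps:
√((0 + u(5)*(-31)) + √(-628 - 107)) = √((0 - 31/5) + √(-628 - 107)) = √((0 + (⅕)*(-31)) + √(-735)) = √((0 - 31/5) + 7*I*√15) = √(-31/5 + 7*I*√15)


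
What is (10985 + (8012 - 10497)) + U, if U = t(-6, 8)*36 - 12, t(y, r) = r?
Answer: 8776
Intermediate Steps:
U = 276 (U = 8*36 - 12 = 288 - 12 = 276)
(10985 + (8012 - 10497)) + U = (10985 + (8012 - 10497)) + 276 = (10985 - 2485) + 276 = 8500 + 276 = 8776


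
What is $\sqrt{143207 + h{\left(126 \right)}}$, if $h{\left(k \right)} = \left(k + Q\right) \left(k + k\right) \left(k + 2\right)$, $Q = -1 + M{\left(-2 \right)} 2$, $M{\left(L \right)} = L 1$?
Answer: $\sqrt{4046183} \approx 2011.5$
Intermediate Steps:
$M{\left(L \right)} = L$
$Q = -5$ ($Q = -1 - 4 = -5$)
$h{\left(k \right)} = 2 k \left(-5 + k\right) \left(2 + k\right)$ ($h{\left(k \right)} = \left(k - 5\right) \left(k + k\right) \left(k + 2\right) = \left(-5 + k\right) 2 k \left(2 + k\right) = 2 k \left(-5 + k\right) \left(2 + k\right)$)
$\sqrt{143207 + h{\left(126 \right)}} = \sqrt{143207 + 2 \cdot 126 \left(-10 + 126^{2} - 378\right)} = \sqrt{143207 + 2 \cdot 126 \left(-10 + 15876 - 378\right)} = \sqrt{143207 + 2 \cdot 126 \cdot 15488} = \sqrt{143207 + 3902976} = \sqrt{4046183}$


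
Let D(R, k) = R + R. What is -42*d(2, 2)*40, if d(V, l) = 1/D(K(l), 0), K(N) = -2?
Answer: 420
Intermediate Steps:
D(R, k) = 2*R
d(V, l) = -¼ (d(V, l) = 1/(2*(-2)) = 1/(-4) = -¼)
-42*d(2, 2)*40 = -42*(-¼)*40 = (21/2)*40 = 420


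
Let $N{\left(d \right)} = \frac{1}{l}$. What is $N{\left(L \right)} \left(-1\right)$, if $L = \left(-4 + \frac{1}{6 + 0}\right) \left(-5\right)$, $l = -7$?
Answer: $\frac{1}{7} \approx 0.14286$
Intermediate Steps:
$L = \frac{115}{6}$ ($L = \left(-4 + \frac{1}{6}\right) \left(-5\right) = \left(- \frac{23}{6}\right) \left(-5\right) = \frac{115}{6} \approx 19.167$)
$N{\left(d \right)} = - \frac{1}{7}$ ($N{\left(d \right)} = \frac{1}{-7} = - \frac{1}{7}$)
$N{\left(L \right)} \left(-1\right) = \left(- \frac{1}{7}\right) \left(-1\right) = \frac{1}{7}$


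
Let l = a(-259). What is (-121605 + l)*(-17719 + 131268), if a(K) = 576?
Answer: -13742721921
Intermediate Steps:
l = 576
(-121605 + l)*(-17719 + 131268) = (-121605 + 576)*(-17719 + 131268) = -121029*113549 = -13742721921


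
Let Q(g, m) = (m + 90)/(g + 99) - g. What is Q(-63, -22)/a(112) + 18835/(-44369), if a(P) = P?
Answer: 865727/5590494 ≈ 0.15486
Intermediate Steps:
Q(g, m) = -g + (90 + m)/(99 + g) (Q(g, m) = (90 + m)/(99 + g) - g = -g + (90 + m)/(99 + g))
Q(-63, -22)/a(112) + 18835/(-44369) = ((90 - 22 - 1*(-63)² - 99*(-63))/(99 - 63))/112 + 18835/(-44369) = ((90 - 22 - 1*3969 + 6237)/36)*(1/112) + 18835*(-1/44369) = ((90 - 22 - 3969 + 6237)/36)*(1/112) - 18835/44369 = ((1/36)*2336)*(1/112) - 18835/44369 = (584/9)*(1/112) - 18835/44369 = 73/126 - 18835/44369 = 865727/5590494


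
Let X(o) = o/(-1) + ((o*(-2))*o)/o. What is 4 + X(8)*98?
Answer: -2348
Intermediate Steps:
X(o) = -3*o (X(o) = o*(-1) + ((-2*o)*o)/o = -o + (-2*o**2)/o = -o - 2*o = -3*o)
4 + X(8)*98 = 4 - 3*8*98 = 4 - 24*98 = 4 - 2352 = -2348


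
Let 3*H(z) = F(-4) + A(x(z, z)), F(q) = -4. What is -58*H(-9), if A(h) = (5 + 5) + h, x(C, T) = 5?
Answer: -638/3 ≈ -212.67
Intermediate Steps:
A(h) = 10 + h
H(z) = 11/3 (H(z) = (-4 + (10 + 5))/3 = (-4 + 15)/3 = (1/3)*11 = 11/3)
-58*H(-9) = -58*11/3 = -638/3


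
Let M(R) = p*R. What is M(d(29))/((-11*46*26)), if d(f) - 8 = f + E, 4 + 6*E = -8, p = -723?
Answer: 25305/13156 ≈ 1.9235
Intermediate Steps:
E = -2 (E = -2/3 + (1/6)*(-8) = -2/3 - 4/3 = -2)
d(f) = 6 + f (d(f) = 8 + (f - 2) = 8 + (-2 + f) = 6 + f)
M(R) = -723*R
M(d(29))/((-11*46*26)) = (-723*(6 + 29))/((-11*46*26)) = (-723*35)/((-506*26)) = -25305/(-13156) = -25305*(-1/13156) = 25305/13156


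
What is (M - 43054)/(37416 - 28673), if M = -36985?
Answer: -80039/8743 ≈ -9.1546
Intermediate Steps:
(M - 43054)/(37416 - 28673) = (-36985 - 43054)/(37416 - 28673) = -80039/8743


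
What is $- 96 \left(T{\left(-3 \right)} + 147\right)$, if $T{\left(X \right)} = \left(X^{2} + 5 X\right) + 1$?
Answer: $-13632$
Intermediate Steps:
$T{\left(X \right)} = 1 + X^{2} + 5 X$
$- 96 \left(T{\left(-3 \right)} + 147\right) = - 96 \left(\left(1 + \left(-3\right)^{2} + 5 \left(-3\right)\right) + 147\right) = - 96 \left(\left(1 + 9 - 15\right) + 147\right) = - 96 \left(-5 + 147\right) = \left(-96\right) 142 = -13632$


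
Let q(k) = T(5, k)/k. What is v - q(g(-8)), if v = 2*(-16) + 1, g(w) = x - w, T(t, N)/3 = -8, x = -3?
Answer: -131/5 ≈ -26.200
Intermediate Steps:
T(t, N) = -24 (T(t, N) = 3*(-8) = -24)
g(w) = -3 - w
q(k) = -24/k
v = -31 (v = -32 + 1 = -31)
v - q(g(-8)) = -31 - (-24)/(-3 - 1*(-8)) = -31 - (-24)/(-3 + 8) = -31 - (-24)/5 = -31 - 1*(-24/5) = -31 + 24/5 = -131/5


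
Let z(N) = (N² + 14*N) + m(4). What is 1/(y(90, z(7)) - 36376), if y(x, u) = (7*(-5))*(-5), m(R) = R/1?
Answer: -1/36201 ≈ -2.7624e-5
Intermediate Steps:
m(R) = R (m(R) = R*1 = R)
z(N) = 4 + N² + 14*N (z(N) = (N² + 14*N) + 4 = 4 + N² + 14*N)
y(x, u) = 175 (y(x, u) = -35*(-5) = 175)
1/(y(90, z(7)) - 36376) = 1/(175 - 36376) = 1/(-36201) = -1/36201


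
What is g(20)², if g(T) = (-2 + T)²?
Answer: 104976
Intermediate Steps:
g(20)² = ((-2 + 20)²)² = (18²)² = 324² = 104976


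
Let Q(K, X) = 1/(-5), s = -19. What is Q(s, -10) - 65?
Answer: -326/5 ≈ -65.200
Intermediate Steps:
Q(K, X) = -⅕
Q(s, -10) - 65 = -⅕ - 65 = -326/5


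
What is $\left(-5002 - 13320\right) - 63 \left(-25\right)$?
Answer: $-16747$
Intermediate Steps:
$\left(-5002 - 13320\right) - 63 \left(-25\right) = \left(-5002 - 13320\right) - -1575 = -18322 + 1575 = -16747$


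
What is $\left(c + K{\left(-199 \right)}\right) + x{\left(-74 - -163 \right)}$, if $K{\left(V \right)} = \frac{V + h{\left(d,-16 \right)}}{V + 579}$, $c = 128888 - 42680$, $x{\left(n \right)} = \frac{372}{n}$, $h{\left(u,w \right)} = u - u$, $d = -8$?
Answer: $\frac{2915678209}{33820} \approx 86212.0$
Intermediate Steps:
$h{\left(u,w \right)} = 0$
$c = 86208$ ($c = 128888 - 42680 = 86208$)
$K{\left(V \right)} = \frac{V}{579 + V}$ ($K{\left(V \right)} = \frac{V + 0}{V + 579} = \frac{V}{579 + V}$)
$\left(c + K{\left(-199 \right)}\right) + x{\left(-74 - -163 \right)} = \left(86208 - \frac{199}{579 - 199}\right) + \frac{372}{-74 - -163} = \left(86208 - \frac{199}{380}\right) + \frac{372}{-74 + 163} = \left(86208 - \frac{199}{380}\right) + \frac{372}{89} = \left(86208 - \frac{199}{380}\right) + 372 \cdot \frac{1}{89} = \frac{32758841}{380} + \frac{372}{89} = \frac{2915678209}{33820}$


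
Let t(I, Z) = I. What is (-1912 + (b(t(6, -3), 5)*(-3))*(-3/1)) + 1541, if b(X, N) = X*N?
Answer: -101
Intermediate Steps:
b(X, N) = N*X
(-1912 + (b(t(6, -3), 5)*(-3))*(-3/1)) + 1541 = (-1912 + ((5*6)*(-3))*(-3/1)) + 1541 = (-1912 + (30*(-3))*(-3*1)) + 1541 = (-1912 - 90*(-3)) + 1541 = (-1912 + 270) + 1541 = -1642 + 1541 = -101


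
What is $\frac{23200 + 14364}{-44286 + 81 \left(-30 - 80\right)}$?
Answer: $- \frac{9391}{13299} \approx -0.70614$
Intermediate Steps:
$\frac{23200 + 14364}{-44286 + 81 \left(-30 - 80\right)} = \frac{37564}{-44286 + 81 \left(-110\right)} = \frac{37564}{-44286 - 8910} = \frac{37564}{-53196} = 37564 \left(- \frac{1}{53196}\right) = - \frac{9391}{13299}$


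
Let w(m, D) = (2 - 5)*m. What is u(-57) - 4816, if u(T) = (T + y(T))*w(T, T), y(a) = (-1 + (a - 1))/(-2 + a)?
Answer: -14392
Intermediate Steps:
y(a) = 1 (y(a) = (-1 + (-1 + a))/(-2 + a) = (-2 + a)/(-2 + a) = 1)
w(m, D) = -3*m
u(T) = -3*T*(1 + T) (u(T) = (T + 1)*(-3*T) = (1 + T)*(-3*T) = -3*T*(1 + T))
u(-57) - 4816 = -3*(-57)*(1 - 57) - 4816 = -3*(-57)*(-56) - 4816 = -9576 - 4816 = -14392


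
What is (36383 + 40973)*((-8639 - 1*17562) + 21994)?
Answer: -325436692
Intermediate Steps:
(36383 + 40973)*((-8639 - 1*17562) + 21994) = 77356*((-8639 - 17562) + 21994) = 77356*(-26201 + 21994) = 77356*(-4207) = -325436692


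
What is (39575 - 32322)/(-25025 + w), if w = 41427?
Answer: 7253/16402 ≈ 0.44220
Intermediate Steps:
(39575 - 32322)/(-25025 + w) = (39575 - 32322)/(-25025 + 41427) = 7253/16402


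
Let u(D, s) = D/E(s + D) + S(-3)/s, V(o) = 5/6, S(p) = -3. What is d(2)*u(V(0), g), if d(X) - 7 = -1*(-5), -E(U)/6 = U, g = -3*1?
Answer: 166/13 ≈ 12.769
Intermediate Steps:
g = -3
E(U) = -6*U
V(o) = ⅚ (V(o) = 5*(⅙) = ⅚)
d(X) = 12 (d(X) = 7 - 1*(-5) = 7 + 5 = 12)
u(D, s) = -3/s + D/(-6*D - 6*s) (u(D, s) = D/((-6*(s + D))) - 3/s = D/((-6*(D + s))) - 3/s = D/(-6*D - 6*s) - 3/s = -3/s + D/(-6*D - 6*s))
d(2)*u(V(0), g) = 12*((⅙)*(18*(⅚) + 18*(-3) + (⅚)*(-3))/(-3*(-1*⅚ - 1*(-3)))) = 12*((⅙)*(-⅓)*(15 - 54 - 5/2)/(-⅚ + 3)) = 12*((⅙)*(-⅓)*(-83/2)/(13/6)) = 12*((⅙)*(-⅓)*(6/13)*(-83/2)) = 12*(83/78) = 166/13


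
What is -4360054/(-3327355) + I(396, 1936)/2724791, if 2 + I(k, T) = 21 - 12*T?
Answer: 11802998007099/9066346957805 ≈ 1.3018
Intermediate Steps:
I(k, T) = 19 - 12*T (I(k, T) = -2 + (21 - 12*T) = 19 - 12*T)
-4360054/(-3327355) + I(396, 1936)/2724791 = -4360054/(-3327355) + (19 - 12*1936)/2724791 = -4360054*(-1/3327355) + (19 - 23232)*(1/2724791) = 4360054/3327355 - 23213*1/2724791 = 4360054/3327355 - 23213/2724791 = 11802998007099/9066346957805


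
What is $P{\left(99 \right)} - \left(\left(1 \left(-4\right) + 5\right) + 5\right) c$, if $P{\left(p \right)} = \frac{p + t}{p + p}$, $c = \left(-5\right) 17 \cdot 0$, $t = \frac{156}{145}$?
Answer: $\frac{4837}{9570} \approx 0.50543$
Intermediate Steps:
$t = \frac{156}{145}$ ($t = 156 \cdot \frac{1}{145} = \frac{156}{145} \approx 1.0759$)
$c = 0$ ($c = \left(-85\right) 0 = 0$)
$P{\left(p \right)} = \frac{\frac{156}{145} + p}{2 p}$ ($P{\left(p \right)} = \frac{p + \frac{156}{145}}{p + p} = \frac{\frac{156}{145} + p}{2 p}$)
$P{\left(99 \right)} - \left(\left(1 \left(-4\right) + 5\right) + 5\right) c = \frac{156 + 145 \cdot 99}{290 \cdot 99} - \left(\left(1 \left(-4\right) + 5\right) + 5\right) 0 = \frac{1}{290} \cdot \frac{1}{99} \left(156 + 14355\right) - \left(\left(-4 + 5\right) + 5\right) 0 = \frac{1}{290} \cdot \frac{1}{99} \cdot 14511 - \left(1 + 5\right) 0 = \frac{4837}{9570} - 6 \cdot 0 = \frac{4837}{9570} - 0 = \frac{4837}{9570} + 0 = \frac{4837}{9570}$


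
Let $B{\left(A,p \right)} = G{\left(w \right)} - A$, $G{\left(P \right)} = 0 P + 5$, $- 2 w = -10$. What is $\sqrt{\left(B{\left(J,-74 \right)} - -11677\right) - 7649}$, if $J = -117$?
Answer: $5 \sqrt{166} \approx 64.421$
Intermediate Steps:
$w = 5$ ($w = \left(- \frac{1}{2}\right) \left(-10\right) = 5$)
$G{\left(P \right)} = 5$ ($G{\left(P \right)} = 0 + 5 = 5$)
$B{\left(A,p \right)} = 5 - A$
$\sqrt{\left(B{\left(J,-74 \right)} - -11677\right) - 7649} = \sqrt{\left(\left(5 - -117\right) - -11677\right) - 7649} = \sqrt{\left(\left(5 + 117\right) + 11677\right) - 7649} = \sqrt{\left(122 + 11677\right) - 7649} = \sqrt{11799 - 7649} = \sqrt{4150} = 5 \sqrt{166}$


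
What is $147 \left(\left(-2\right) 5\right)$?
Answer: $-1470$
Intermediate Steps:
$147 \left(\left(-2\right) 5\right) = 147 \left(-10\right) = -1470$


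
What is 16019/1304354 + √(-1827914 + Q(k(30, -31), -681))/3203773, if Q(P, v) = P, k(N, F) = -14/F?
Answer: 16019/1304354 + 2*I*√439156230/99316963 ≈ 0.012281 + 0.000422*I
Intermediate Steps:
16019/1304354 + √(-1827914 + Q(k(30, -31), -681))/3203773 = 16019/1304354 + √(-1827914 - 14/(-31))/3203773 = 16019*(1/1304354) + √(-1827914 - 14*(-1/31))*(1/3203773) = 16019/1304354 + √(-1827914 + 14/31)*(1/3203773) = 16019/1304354 + √(-56665320/31)*(1/3203773) = 16019/1304354 + (2*I*√439156230/31)*(1/3203773) = 16019/1304354 + 2*I*√439156230/99316963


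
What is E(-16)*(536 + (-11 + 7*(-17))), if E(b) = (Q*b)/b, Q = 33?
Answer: 13398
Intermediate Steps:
E(b) = 33 (E(b) = (33*b)/b = 33)
E(-16)*(536 + (-11 + 7*(-17))) = 33*(536 + (-11 + 7*(-17))) = 33*(536 + (-11 - 119)) = 33*(536 - 130) = 33*406 = 13398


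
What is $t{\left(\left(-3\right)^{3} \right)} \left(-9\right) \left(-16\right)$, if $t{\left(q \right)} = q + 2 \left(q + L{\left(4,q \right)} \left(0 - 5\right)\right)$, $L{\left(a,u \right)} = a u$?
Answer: $143856$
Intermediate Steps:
$t{\left(q \right)} = - 37 q$ ($t{\left(q \right)} = q + 2 \left(q + 4 q \left(0 - 5\right)\right) = q + 2 \left(q + 4 q \left(-5\right)\right) = q + 2 \left(q - 20 q\right) = q + 2 \left(- 19 q\right) = q - 38 q = - 37 q$)
$t{\left(\left(-3\right)^{3} \right)} \left(-9\right) \left(-16\right) = - 37 \left(-3\right)^{3} \left(-9\right) \left(-16\right) = \left(-37\right) \left(-27\right) \left(-9\right) \left(-16\right) = 999 \left(-9\right) \left(-16\right) = \left(-8991\right) \left(-16\right) = 143856$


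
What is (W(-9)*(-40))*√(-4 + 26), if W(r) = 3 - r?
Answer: -480*√22 ≈ -2251.4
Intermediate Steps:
(W(-9)*(-40))*√(-4 + 26) = ((3 - 1*(-9))*(-40))*√(-4 + 26) = ((3 + 9)*(-40))*√22 = (12*(-40))*√22 = -480*√22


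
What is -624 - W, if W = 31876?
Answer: -32500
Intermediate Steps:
-624 - W = -624 - 1*31876 = -624 - 31876 = -32500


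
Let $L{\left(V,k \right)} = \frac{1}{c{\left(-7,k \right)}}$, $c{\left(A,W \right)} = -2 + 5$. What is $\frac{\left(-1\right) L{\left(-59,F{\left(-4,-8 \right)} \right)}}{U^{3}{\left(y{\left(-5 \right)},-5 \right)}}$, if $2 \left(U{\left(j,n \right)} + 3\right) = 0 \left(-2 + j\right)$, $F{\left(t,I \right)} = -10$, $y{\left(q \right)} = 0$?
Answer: $\frac{1}{81} \approx 0.012346$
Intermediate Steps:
$c{\left(A,W \right)} = 3$
$U{\left(j,n \right)} = -3$ ($U{\left(j,n \right)} = -3 + \frac{0 \left(-2 + j\right)}{2} = -3 + \frac{1}{2} \cdot 0 = -3 + 0 = -3$)
$L{\left(V,k \right)} = \frac{1}{3}$
$\frac{\left(-1\right) L{\left(-59,F{\left(-4,-8 \right)} \right)}}{U^{3}{\left(y{\left(-5 \right)},-5 \right)}} = \frac{\left(-1\right) \frac{1}{3}}{\left(-3\right)^{3}} = - \frac{1}{3 \left(-27\right)} = \left(- \frac{1}{3}\right) \left(- \frac{1}{27}\right) = \frac{1}{81}$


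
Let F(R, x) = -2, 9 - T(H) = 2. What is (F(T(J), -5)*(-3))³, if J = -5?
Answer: 216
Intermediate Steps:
T(H) = 7 (T(H) = 9 - 1*2 = 9 - 2 = 7)
(F(T(J), -5)*(-3))³ = (-2*(-3))³ = 6³ = 216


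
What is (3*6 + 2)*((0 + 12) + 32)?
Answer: 880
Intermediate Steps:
(3*6 + 2)*((0 + 12) + 32) = (18 + 2)*(12 + 32) = 20*44 = 880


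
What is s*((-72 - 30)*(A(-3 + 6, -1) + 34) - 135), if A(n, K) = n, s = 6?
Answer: -23454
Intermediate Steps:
s*((-72 - 30)*(A(-3 + 6, -1) + 34) - 135) = 6*((-72 - 30)*((-3 + 6) + 34) - 135) = 6*(-102*(3 + 34) - 135) = 6*(-102*37 - 135) = 6*(-3774 - 135) = 6*(-3909) = -23454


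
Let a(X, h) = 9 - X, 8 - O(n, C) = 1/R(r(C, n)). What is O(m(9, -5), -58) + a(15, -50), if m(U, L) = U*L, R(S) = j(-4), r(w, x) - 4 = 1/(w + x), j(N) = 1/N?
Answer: 6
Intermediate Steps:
r(w, x) = 4 + 1/(w + x)
R(S) = -¼ (R(S) = 1/(-4) = -¼)
m(U, L) = L*U
O(n, C) = 12 (O(n, C) = 8 - 1/(-¼) = 8 - 1*(-4) = 8 + 4 = 12)
O(m(9, -5), -58) + a(15, -50) = 12 + (9 - 1*15) = 12 + (9 - 15) = 12 - 6 = 6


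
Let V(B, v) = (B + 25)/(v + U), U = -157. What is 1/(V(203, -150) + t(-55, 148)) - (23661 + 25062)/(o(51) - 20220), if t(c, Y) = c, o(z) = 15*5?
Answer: 275870728/114913795 ≈ 2.4007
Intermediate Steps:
V(B, v) = (25 + B)/(-157 + v) (V(B, v) = (B + 25)/(v - 157) = (25 + B)/(-157 + v))
o(z) = 75
1/(V(203, -150) + t(-55, 148)) - (23661 + 25062)/(o(51) - 20220) = 1/((25 + 203)/(-157 - 150) - 55) - (23661 + 25062)/(75 - 20220) = 1/(228/(-307) - 55) - 48723/(-20145) = 1/(-1/307*228 - 55) - 48723*(-1)/20145 = 1/(-228/307 - 55) - 1*(-16241/6715) = 1/(-17113/307) + 16241/6715 = -307/17113 + 16241/6715 = 275870728/114913795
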